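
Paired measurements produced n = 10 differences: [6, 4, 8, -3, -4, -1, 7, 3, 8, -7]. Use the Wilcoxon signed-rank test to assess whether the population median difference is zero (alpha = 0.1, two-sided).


Step 1: Drop any zero differences (none here) and take |d_i|.
|d| = [6, 4, 8, 3, 4, 1, 7, 3, 8, 7]
Step 2: Midrank |d_i| (ties get averaged ranks).
ranks: |6|->6, |4|->4.5, |8|->9.5, |3|->2.5, |4|->4.5, |1|->1, |7|->7.5, |3|->2.5, |8|->9.5, |7|->7.5
Step 3: Attach original signs; sum ranks with positive sign and with negative sign.
W+ = 6 + 4.5 + 9.5 + 7.5 + 2.5 + 9.5 = 39.5
W- = 2.5 + 4.5 + 1 + 7.5 = 15.5
(Check: W+ + W- = 55 should equal n(n+1)/2 = 55.)
Step 4: Test statistic W = min(W+, W-) = 15.5.
Step 5: Ties in |d|, so use the tie-corrected normal approximation.
        E[W] = n(n+1)/4 = 10*11/4 = 27.5.
        Tie groups: |d|=3 (t=2), |d|=4 (t=2), |d|=7 (t=2), |d|=8 (t=2); sum(t^3 - t) = 24.
        Var[W] = n(n+1)(2n+1)/24 - sum(t^3-t)/48 = 2310/24 - 24/48 = 95.75.
        z = (W - E[W]) / sqrt(Var[W]) = (15.5 - 27.5) / 9.7852 = -1.2263.
        Two-sided p = 2*Phi(z) = 0.220070.
Step 6: alpha = 0.1. fail to reject H0.

W+ = 39.5, W- = 15.5, W = min = 15.5, p = 0.220070, fail to reject H0.


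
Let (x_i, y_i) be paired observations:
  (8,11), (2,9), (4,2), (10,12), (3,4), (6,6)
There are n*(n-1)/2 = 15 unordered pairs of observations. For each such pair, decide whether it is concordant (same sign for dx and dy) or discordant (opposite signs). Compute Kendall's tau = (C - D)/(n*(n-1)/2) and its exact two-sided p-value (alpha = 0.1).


Step 1: Enumerate the 15 unordered pairs (i,j) with i<j and classify each by sign(x_j-x_i) * sign(y_j-y_i).
  (1,2):dx=-6,dy=-2->C; (1,3):dx=-4,dy=-9->C; (1,4):dx=+2,dy=+1->C; (1,5):dx=-5,dy=-7->C
  (1,6):dx=-2,dy=-5->C; (2,3):dx=+2,dy=-7->D; (2,4):dx=+8,dy=+3->C; (2,5):dx=+1,dy=-5->D
  (2,6):dx=+4,dy=-3->D; (3,4):dx=+6,dy=+10->C; (3,5):dx=-1,dy=+2->D; (3,6):dx=+2,dy=+4->C
  (4,5):dx=-7,dy=-8->C; (4,6):dx=-4,dy=-6->C; (5,6):dx=+3,dy=+2->C
Step 2: C = 11, D = 4, total pairs = 15.
Step 3: tau = (C - D)/(n(n-1)/2) = (11 - 4)/15 = 0.466667.
Step 4: Exact two-sided p-value (enumerate n! = 720 permutations of y under H0): p = 0.272222.
Step 5: alpha = 0.1. fail to reject H0.

tau_b = 0.4667 (C=11, D=4), p = 0.272222, fail to reject H0.


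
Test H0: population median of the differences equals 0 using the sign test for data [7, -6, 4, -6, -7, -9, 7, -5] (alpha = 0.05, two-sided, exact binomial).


Step 1: Discard zero differences. Original n = 8; n_eff = number of nonzero differences = 8.
Nonzero differences (with sign): +7, -6, +4, -6, -7, -9, +7, -5
Step 2: Count signs: positive = 3, negative = 5.
Step 3: Under H0: P(positive) = 0.5, so the number of positives S ~ Bin(8, 0.5).
Step 4: Two-sided exact p-value = sum of Bin(8,0.5) probabilities at or below the observed probability = 0.726562.
Step 5: alpha = 0.05. fail to reject H0.

n_eff = 8, pos = 3, neg = 5, p = 0.726562, fail to reject H0.


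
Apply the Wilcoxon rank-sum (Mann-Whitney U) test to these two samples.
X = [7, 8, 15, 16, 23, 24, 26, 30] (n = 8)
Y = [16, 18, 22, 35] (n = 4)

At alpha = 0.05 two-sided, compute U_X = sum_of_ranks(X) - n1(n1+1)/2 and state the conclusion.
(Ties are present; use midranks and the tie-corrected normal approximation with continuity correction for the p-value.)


Step 1: Combine and sort all 12 observations; assign midranks.
sorted (value, group): (7,X), (8,X), (15,X), (16,X), (16,Y), (18,Y), (22,Y), (23,X), (24,X), (26,X), (30,X), (35,Y)
ranks: 7->1, 8->2, 15->3, 16->4.5, 16->4.5, 18->6, 22->7, 23->8, 24->9, 26->10, 30->11, 35->12
Step 2: Rank sum for X: R1 = 1 + 2 + 3 + 4.5 + 8 + 9 + 10 + 11 = 48.5.
Step 3: U_X = R1 - n1(n1+1)/2 = 48.5 - 8*9/2 = 48.5 - 36 = 12.5.
       U_Y = n1*n2 - U_X = 32 - 12.5 = 19.5.
Step 4: Ties are present, so use the tie-corrected normal approximation (with continuity correction) for the p-value.
Step 5: p-value = 0.609759; compare to alpha = 0.05. fail to reject H0.

U_X = 12.5, p = 0.609759, fail to reject H0 at alpha = 0.05.


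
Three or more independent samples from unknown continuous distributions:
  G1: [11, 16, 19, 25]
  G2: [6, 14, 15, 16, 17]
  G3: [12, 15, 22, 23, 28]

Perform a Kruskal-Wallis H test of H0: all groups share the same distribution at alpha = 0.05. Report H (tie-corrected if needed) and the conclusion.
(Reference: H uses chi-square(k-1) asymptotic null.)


Step 1: Combine all N = 14 observations and assign midranks.
sorted (value, group, rank): (6,G2,1), (11,G1,2), (12,G3,3), (14,G2,4), (15,G2,5.5), (15,G3,5.5), (16,G1,7.5), (16,G2,7.5), (17,G2,9), (19,G1,10), (22,G3,11), (23,G3,12), (25,G1,13), (28,G3,14)
Step 2: Sum ranks within each group.
R_1 = 32.5 (n_1 = 4)
R_2 = 27 (n_2 = 5)
R_3 = 45.5 (n_3 = 5)
Step 3: H = 12/(N(N+1)) * sum(R_i^2/n_i) - 3(N+1)
     = 12/(14*15) * (32.5^2/4 + 27^2/5 + 45.5^2/5) - 3*15
     = 0.057143 * 823.913 - 45
     = 2.080714.
Step 4: Ties present; correction factor C = 1 - 12/(14^3 - 14) = 0.995604. Corrected H = 2.080714 / 0.995604 = 2.089901.
Step 5: Under H0, H ~ chi^2(2); p-value = 0.351709.
Step 6: alpha = 0.05. fail to reject H0.

H = 2.0899, df = 2, p = 0.351709, fail to reject H0.


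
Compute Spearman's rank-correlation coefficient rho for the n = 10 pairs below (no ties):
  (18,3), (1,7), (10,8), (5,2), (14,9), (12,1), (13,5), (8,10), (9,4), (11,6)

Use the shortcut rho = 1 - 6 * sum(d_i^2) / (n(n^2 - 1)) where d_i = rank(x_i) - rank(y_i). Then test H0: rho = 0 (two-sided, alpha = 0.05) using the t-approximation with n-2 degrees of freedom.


Step 1: Rank x and y separately (midranks; no ties here).
rank(x): 18->10, 1->1, 10->5, 5->2, 14->9, 12->7, 13->8, 8->3, 9->4, 11->6
rank(y): 3->3, 7->7, 8->8, 2->2, 9->9, 1->1, 5->5, 10->10, 4->4, 6->6
Step 2: d_i = R_x(i) - R_y(i); compute d_i^2.
  (10-3)^2=49, (1-7)^2=36, (5-8)^2=9, (2-2)^2=0, (9-9)^2=0, (7-1)^2=36, (8-5)^2=9, (3-10)^2=49, (4-4)^2=0, (6-6)^2=0
sum(d^2) = 188.
Step 3: rho = 1 - 6*188 / (10*(10^2 - 1)) = 1 - 1128/990 = -0.139394.
Step 4: Under H0, t = rho * sqrt((n-2)/(1-rho^2)) = -0.3982 ~ t(8).
Step 5: Two-sided p-value from the t-distribution with 8 df = 0.700932.
Step 6: alpha = 0.05. fail to reject H0.

rho = -0.1394, p = 0.700932, fail to reject H0 at alpha = 0.05.


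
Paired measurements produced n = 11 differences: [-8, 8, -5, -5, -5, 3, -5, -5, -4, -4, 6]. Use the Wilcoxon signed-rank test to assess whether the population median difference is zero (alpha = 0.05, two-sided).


Step 1: Drop any zero differences (none here) and take |d_i|.
|d| = [8, 8, 5, 5, 5, 3, 5, 5, 4, 4, 6]
Step 2: Midrank |d_i| (ties get averaged ranks).
ranks: |8|->10.5, |8|->10.5, |5|->6, |5|->6, |5|->6, |3|->1, |5|->6, |5|->6, |4|->2.5, |4|->2.5, |6|->9
Step 3: Attach original signs; sum ranks with positive sign and with negative sign.
W+ = 10.5 + 1 + 9 = 20.5
W- = 10.5 + 6 + 6 + 6 + 6 + 6 + 2.5 + 2.5 = 45.5
(Check: W+ + W- = 66 should equal n(n+1)/2 = 66.)
Step 4: Test statistic W = min(W+, W-) = 20.5.
Step 5: Ties in |d|, so use the tie-corrected normal approximation.
        E[W] = n(n+1)/4 = 11*12/4 = 33.
        Tie groups: |d|=4 (t=2), |d|=5 (t=5), |d|=8 (t=2); sum(t^3 - t) = 132.
        Var[W] = n(n+1)(2n+1)/24 - sum(t^3-t)/48 = 3036/24 - 132/48 = 123.75.
        z = (W - E[W]) / sqrt(Var[W]) = (20.5 - 33) / 11.1243 = -1.1237.
        Two-sided p = 2*Phi(z) = 0.261155.
Step 6: alpha = 0.05. fail to reject H0.

W+ = 20.5, W- = 45.5, W = min = 20.5, p = 0.261155, fail to reject H0.


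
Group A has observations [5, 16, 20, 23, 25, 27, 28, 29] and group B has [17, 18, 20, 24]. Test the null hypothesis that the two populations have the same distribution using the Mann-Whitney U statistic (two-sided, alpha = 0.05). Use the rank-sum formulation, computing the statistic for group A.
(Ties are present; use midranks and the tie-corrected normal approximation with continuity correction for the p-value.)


Step 1: Combine and sort all 12 observations; assign midranks.
sorted (value, group): (5,X), (16,X), (17,Y), (18,Y), (20,X), (20,Y), (23,X), (24,Y), (25,X), (27,X), (28,X), (29,X)
ranks: 5->1, 16->2, 17->3, 18->4, 20->5.5, 20->5.5, 23->7, 24->8, 25->9, 27->10, 28->11, 29->12
Step 2: Rank sum for X: R1 = 1 + 2 + 5.5 + 7 + 9 + 10 + 11 + 12 = 57.5.
Step 3: U_X = R1 - n1(n1+1)/2 = 57.5 - 8*9/2 = 57.5 - 36 = 21.5.
       U_Y = n1*n2 - U_X = 32 - 21.5 = 10.5.
Step 4: Ties are present, so use the tie-corrected normal approximation (with continuity correction) for the p-value.
Step 5: p-value = 0.394938; compare to alpha = 0.05. fail to reject H0.

U_X = 21.5, p = 0.394938, fail to reject H0 at alpha = 0.05.


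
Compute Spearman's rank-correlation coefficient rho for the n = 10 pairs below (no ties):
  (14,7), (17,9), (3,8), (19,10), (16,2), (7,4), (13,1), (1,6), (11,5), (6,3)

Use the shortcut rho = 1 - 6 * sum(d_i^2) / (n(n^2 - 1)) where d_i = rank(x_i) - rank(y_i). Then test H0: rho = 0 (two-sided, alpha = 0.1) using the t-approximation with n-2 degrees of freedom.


Step 1: Rank x and y separately (midranks; no ties here).
rank(x): 14->7, 17->9, 3->2, 19->10, 16->8, 7->4, 13->6, 1->1, 11->5, 6->3
rank(y): 7->7, 9->9, 8->8, 10->10, 2->2, 4->4, 1->1, 6->6, 5->5, 3->3
Step 2: d_i = R_x(i) - R_y(i); compute d_i^2.
  (7-7)^2=0, (9-9)^2=0, (2-8)^2=36, (10-10)^2=0, (8-2)^2=36, (4-4)^2=0, (6-1)^2=25, (1-6)^2=25, (5-5)^2=0, (3-3)^2=0
sum(d^2) = 122.
Step 3: rho = 1 - 6*122 / (10*(10^2 - 1)) = 1 - 732/990 = 0.260606.
Step 4: Under H0, t = rho * sqrt((n-2)/(1-rho^2)) = 0.7635 ~ t(8).
Step 5: Two-sided p-value from the t-distribution with 8 df = 0.467089.
Step 6: alpha = 0.1. fail to reject H0.

rho = 0.2606, p = 0.467089, fail to reject H0 at alpha = 0.1.


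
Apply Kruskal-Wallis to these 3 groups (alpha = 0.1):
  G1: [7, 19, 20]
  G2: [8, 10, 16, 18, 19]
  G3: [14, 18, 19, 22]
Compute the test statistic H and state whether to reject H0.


Step 1: Combine all N = 12 observations and assign midranks.
sorted (value, group, rank): (7,G1,1), (8,G2,2), (10,G2,3), (14,G3,4), (16,G2,5), (18,G2,6.5), (18,G3,6.5), (19,G1,9), (19,G2,9), (19,G3,9), (20,G1,11), (22,G3,12)
Step 2: Sum ranks within each group.
R_1 = 21 (n_1 = 3)
R_2 = 25.5 (n_2 = 5)
R_3 = 31.5 (n_3 = 4)
Step 3: H = 12/(N(N+1)) * sum(R_i^2/n_i) - 3(N+1)
     = 12/(12*13) * (21^2/3 + 25.5^2/5 + 31.5^2/4) - 3*13
     = 0.076923 * 525.112 - 39
     = 1.393269.
Step 4: Ties present; correction factor C = 1 - 30/(12^3 - 12) = 0.982517. Corrected H = 1.393269 / 0.982517 = 1.418060.
Step 5: Under H0, H ~ chi^2(2); p-value = 0.492121.
Step 6: alpha = 0.1. fail to reject H0.

H = 1.4181, df = 2, p = 0.492121, fail to reject H0.


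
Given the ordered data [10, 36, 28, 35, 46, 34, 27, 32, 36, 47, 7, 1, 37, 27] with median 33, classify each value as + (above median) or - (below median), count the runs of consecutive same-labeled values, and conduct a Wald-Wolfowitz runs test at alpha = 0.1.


Step 1: Compute median = 33; label A = above, B = below.
Labels in order: BABAAABBAABBAB  (n_A = 7, n_B = 7)
Step 2: Count runs R = 9.
Step 3: Under H0 (random ordering), E[R] = 2*n_A*n_B/(n_A+n_B) + 1 = 2*7*7/14 + 1 = 8.0000.
        Var[R] = 2*n_A*n_B*(2*n_A*n_B - n_A - n_B) / ((n_A+n_B)^2 * (n_A+n_B-1)) = 8232/2548 = 3.2308.
        SD[R] = 1.7974.
Step 4: Continuity-corrected z = (R - 0.5 - E[R]) / SD[R] = (9 - 0.5 - 8.0000) / 1.7974 = 0.2782.
Step 5: Two-sided p-value via normal approximation = 2*(1 - Phi(|z|)) = 0.780879.
Step 6: alpha = 0.1. fail to reject H0.

R = 9, z = 0.2782, p = 0.780879, fail to reject H0.


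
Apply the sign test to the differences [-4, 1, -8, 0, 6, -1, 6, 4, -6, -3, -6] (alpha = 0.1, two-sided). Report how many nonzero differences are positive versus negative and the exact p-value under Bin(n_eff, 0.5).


Step 1: Discard zero differences. Original n = 11; n_eff = number of nonzero differences = 10.
Nonzero differences (with sign): -4, +1, -8, +6, -1, +6, +4, -6, -3, -6
Step 2: Count signs: positive = 4, negative = 6.
Step 3: Under H0: P(positive) = 0.5, so the number of positives S ~ Bin(10, 0.5).
Step 4: Two-sided exact p-value = sum of Bin(10,0.5) probabilities at or below the observed probability = 0.753906.
Step 5: alpha = 0.1. fail to reject H0.

n_eff = 10, pos = 4, neg = 6, p = 0.753906, fail to reject H0.


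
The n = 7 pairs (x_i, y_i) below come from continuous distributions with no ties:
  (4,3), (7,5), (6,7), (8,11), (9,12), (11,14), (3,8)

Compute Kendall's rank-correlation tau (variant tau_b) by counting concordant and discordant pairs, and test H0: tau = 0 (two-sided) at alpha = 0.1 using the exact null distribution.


Step 1: Enumerate the 21 unordered pairs (i,j) with i<j and classify each by sign(x_j-x_i) * sign(y_j-y_i).
  (1,2):dx=+3,dy=+2->C; (1,3):dx=+2,dy=+4->C; (1,4):dx=+4,dy=+8->C; (1,5):dx=+5,dy=+9->C
  (1,6):dx=+7,dy=+11->C; (1,7):dx=-1,dy=+5->D; (2,3):dx=-1,dy=+2->D; (2,4):dx=+1,dy=+6->C
  (2,5):dx=+2,dy=+7->C; (2,6):dx=+4,dy=+9->C; (2,7):dx=-4,dy=+3->D; (3,4):dx=+2,dy=+4->C
  (3,5):dx=+3,dy=+5->C; (3,6):dx=+5,dy=+7->C; (3,7):dx=-3,dy=+1->D; (4,5):dx=+1,dy=+1->C
  (4,6):dx=+3,dy=+3->C; (4,7):dx=-5,dy=-3->C; (5,6):dx=+2,dy=+2->C; (5,7):dx=-6,dy=-4->C
  (6,7):dx=-8,dy=-6->C
Step 2: C = 17, D = 4, total pairs = 21.
Step 3: tau = (C - D)/(n(n-1)/2) = (17 - 4)/21 = 0.619048.
Step 4: Exact two-sided p-value (enumerate n! = 5040 permutations of y under H0): p = 0.069048.
Step 5: alpha = 0.1. reject H0.

tau_b = 0.6190 (C=17, D=4), p = 0.069048, reject H0.


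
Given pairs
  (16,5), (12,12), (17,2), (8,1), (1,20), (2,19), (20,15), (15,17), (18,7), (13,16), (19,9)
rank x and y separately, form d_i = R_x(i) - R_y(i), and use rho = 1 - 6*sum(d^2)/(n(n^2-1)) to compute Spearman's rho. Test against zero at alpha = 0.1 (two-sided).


Step 1: Rank x and y separately (midranks; no ties here).
rank(x): 16->7, 12->4, 17->8, 8->3, 1->1, 2->2, 20->11, 15->6, 18->9, 13->5, 19->10
rank(y): 5->3, 12->6, 2->2, 1->1, 20->11, 19->10, 15->7, 17->9, 7->4, 16->8, 9->5
Step 2: d_i = R_x(i) - R_y(i); compute d_i^2.
  (7-3)^2=16, (4-6)^2=4, (8-2)^2=36, (3-1)^2=4, (1-11)^2=100, (2-10)^2=64, (11-7)^2=16, (6-9)^2=9, (9-4)^2=25, (5-8)^2=9, (10-5)^2=25
sum(d^2) = 308.
Step 3: rho = 1 - 6*308 / (11*(11^2 - 1)) = 1 - 1848/1320 = -0.400000.
Step 4: Under H0, t = rho * sqrt((n-2)/(1-rho^2)) = -1.3093 ~ t(9).
Step 5: Two-sided p-value from the t-distribution with 9 df = 0.222868.
Step 6: alpha = 0.1. fail to reject H0.

rho = -0.4000, p = 0.222868, fail to reject H0 at alpha = 0.1.


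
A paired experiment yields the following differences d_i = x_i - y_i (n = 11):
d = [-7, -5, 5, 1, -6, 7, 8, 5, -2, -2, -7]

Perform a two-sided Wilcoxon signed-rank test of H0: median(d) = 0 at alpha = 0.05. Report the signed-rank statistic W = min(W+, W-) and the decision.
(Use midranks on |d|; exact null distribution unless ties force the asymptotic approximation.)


Step 1: Drop any zero differences (none here) and take |d_i|.
|d| = [7, 5, 5, 1, 6, 7, 8, 5, 2, 2, 7]
Step 2: Midrank |d_i| (ties get averaged ranks).
ranks: |7|->9, |5|->5, |5|->5, |1|->1, |6|->7, |7|->9, |8|->11, |5|->5, |2|->2.5, |2|->2.5, |7|->9
Step 3: Attach original signs; sum ranks with positive sign and with negative sign.
W+ = 5 + 1 + 9 + 11 + 5 = 31
W- = 9 + 5 + 7 + 2.5 + 2.5 + 9 = 35
(Check: W+ + W- = 66 should equal n(n+1)/2 = 66.)
Step 4: Test statistic W = min(W+, W-) = 31.
Step 5: Ties in |d|, so use the tie-corrected normal approximation.
        E[W] = n(n+1)/4 = 11*12/4 = 33.
        Tie groups: |d|=2 (t=2), |d|=5 (t=3), |d|=7 (t=3); sum(t^3 - t) = 54.
        Var[W] = n(n+1)(2n+1)/24 - sum(t^3-t)/48 = 3036/24 - 54/48 = 125.375.
        z = (W - E[W]) / sqrt(Var[W]) = (31 - 33) / 11.1971 = -0.1786.
        Two-sided p = 2*Phi(z) = 0.858238.
Step 6: alpha = 0.05. fail to reject H0.

W+ = 31, W- = 35, W = min = 31, p = 0.858238, fail to reject H0.


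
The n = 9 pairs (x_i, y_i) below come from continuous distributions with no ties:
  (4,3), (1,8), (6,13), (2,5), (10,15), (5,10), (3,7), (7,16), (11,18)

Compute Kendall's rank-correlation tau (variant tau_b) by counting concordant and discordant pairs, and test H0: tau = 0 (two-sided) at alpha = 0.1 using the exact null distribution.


Step 1: Enumerate the 36 unordered pairs (i,j) with i<j and classify each by sign(x_j-x_i) * sign(y_j-y_i).
  (1,2):dx=-3,dy=+5->D; (1,3):dx=+2,dy=+10->C; (1,4):dx=-2,dy=+2->D; (1,5):dx=+6,dy=+12->C
  (1,6):dx=+1,dy=+7->C; (1,7):dx=-1,dy=+4->D; (1,8):dx=+3,dy=+13->C; (1,9):dx=+7,dy=+15->C
  (2,3):dx=+5,dy=+5->C; (2,4):dx=+1,dy=-3->D; (2,5):dx=+9,dy=+7->C; (2,6):dx=+4,dy=+2->C
  (2,7):dx=+2,dy=-1->D; (2,8):dx=+6,dy=+8->C; (2,9):dx=+10,dy=+10->C; (3,4):dx=-4,dy=-8->C
  (3,5):dx=+4,dy=+2->C; (3,6):dx=-1,dy=-3->C; (3,7):dx=-3,dy=-6->C; (3,8):dx=+1,dy=+3->C
  (3,9):dx=+5,dy=+5->C; (4,5):dx=+8,dy=+10->C; (4,6):dx=+3,dy=+5->C; (4,7):dx=+1,dy=+2->C
  (4,8):dx=+5,dy=+11->C; (4,9):dx=+9,dy=+13->C; (5,6):dx=-5,dy=-5->C; (5,7):dx=-7,dy=-8->C
  (5,8):dx=-3,dy=+1->D; (5,9):dx=+1,dy=+3->C; (6,7):dx=-2,dy=-3->C; (6,8):dx=+2,dy=+6->C
  (6,9):dx=+6,dy=+8->C; (7,8):dx=+4,dy=+9->C; (7,9):dx=+8,dy=+11->C; (8,9):dx=+4,dy=+2->C
Step 2: C = 30, D = 6, total pairs = 36.
Step 3: tau = (C - D)/(n(n-1)/2) = (30 - 6)/36 = 0.666667.
Step 4: Exact two-sided p-value (enumerate n! = 362880 permutations of y under H0): p = 0.012665.
Step 5: alpha = 0.1. reject H0.

tau_b = 0.6667 (C=30, D=6), p = 0.012665, reject H0.


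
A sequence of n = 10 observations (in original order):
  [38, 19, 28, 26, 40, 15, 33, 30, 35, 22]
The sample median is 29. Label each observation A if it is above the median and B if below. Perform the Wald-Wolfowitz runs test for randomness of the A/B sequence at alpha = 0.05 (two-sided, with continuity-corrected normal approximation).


Step 1: Compute median = 29; label A = above, B = below.
Labels in order: ABBBABAAAB  (n_A = 5, n_B = 5)
Step 2: Count runs R = 6.
Step 3: Under H0 (random ordering), E[R] = 2*n_A*n_B/(n_A+n_B) + 1 = 2*5*5/10 + 1 = 6.0000.
        Var[R] = 2*n_A*n_B*(2*n_A*n_B - n_A - n_B) / ((n_A+n_B)^2 * (n_A+n_B-1)) = 2000/900 = 2.2222.
        SD[R] = 1.4907.
Step 4: R = E[R], so z = 0 with no continuity correction.
Step 5: Two-sided p-value via normal approximation = 2*(1 - Phi(|z|)) = 1.000000.
Step 6: alpha = 0.05. fail to reject H0.

R = 6, z = 0.0000, p = 1.000000, fail to reject H0.


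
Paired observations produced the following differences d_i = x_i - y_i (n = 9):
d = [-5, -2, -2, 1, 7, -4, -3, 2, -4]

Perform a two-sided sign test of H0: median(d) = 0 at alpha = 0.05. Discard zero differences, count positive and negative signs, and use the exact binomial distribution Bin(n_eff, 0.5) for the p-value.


Step 1: Discard zero differences. Original n = 9; n_eff = number of nonzero differences = 9.
Nonzero differences (with sign): -5, -2, -2, +1, +7, -4, -3, +2, -4
Step 2: Count signs: positive = 3, negative = 6.
Step 3: Under H0: P(positive) = 0.5, so the number of positives S ~ Bin(9, 0.5).
Step 4: Two-sided exact p-value = sum of Bin(9,0.5) probabilities at or below the observed probability = 0.507812.
Step 5: alpha = 0.05. fail to reject H0.

n_eff = 9, pos = 3, neg = 6, p = 0.507812, fail to reject H0.


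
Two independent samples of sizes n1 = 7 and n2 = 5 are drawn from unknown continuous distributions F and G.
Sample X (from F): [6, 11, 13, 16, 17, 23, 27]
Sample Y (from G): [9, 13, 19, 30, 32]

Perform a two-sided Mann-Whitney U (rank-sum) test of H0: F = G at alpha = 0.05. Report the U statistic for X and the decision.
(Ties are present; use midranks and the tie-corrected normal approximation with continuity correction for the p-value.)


Step 1: Combine and sort all 12 observations; assign midranks.
sorted (value, group): (6,X), (9,Y), (11,X), (13,X), (13,Y), (16,X), (17,X), (19,Y), (23,X), (27,X), (30,Y), (32,Y)
ranks: 6->1, 9->2, 11->3, 13->4.5, 13->4.5, 16->6, 17->7, 19->8, 23->9, 27->10, 30->11, 32->12
Step 2: Rank sum for X: R1 = 1 + 3 + 4.5 + 6 + 7 + 9 + 10 = 40.5.
Step 3: U_X = R1 - n1(n1+1)/2 = 40.5 - 7*8/2 = 40.5 - 28 = 12.5.
       U_Y = n1*n2 - U_X = 35 - 12.5 = 22.5.
Step 4: Ties are present, so use the tie-corrected normal approximation (with continuity correction) for the p-value.
Step 5: p-value = 0.464120; compare to alpha = 0.05. fail to reject H0.

U_X = 12.5, p = 0.464120, fail to reject H0 at alpha = 0.05.


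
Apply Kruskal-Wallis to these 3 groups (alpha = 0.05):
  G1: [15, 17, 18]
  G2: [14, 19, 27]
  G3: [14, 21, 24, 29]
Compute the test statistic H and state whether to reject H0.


Step 1: Combine all N = 10 observations and assign midranks.
sorted (value, group, rank): (14,G2,1.5), (14,G3,1.5), (15,G1,3), (17,G1,4), (18,G1,5), (19,G2,6), (21,G3,7), (24,G3,8), (27,G2,9), (29,G3,10)
Step 2: Sum ranks within each group.
R_1 = 12 (n_1 = 3)
R_2 = 16.5 (n_2 = 3)
R_3 = 26.5 (n_3 = 4)
Step 3: H = 12/(N(N+1)) * sum(R_i^2/n_i) - 3(N+1)
     = 12/(10*11) * (12^2/3 + 16.5^2/3 + 26.5^2/4) - 3*11
     = 0.109091 * 314.312 - 33
     = 1.288636.
Step 4: Ties present; correction factor C = 1 - 6/(10^3 - 10) = 0.993939. Corrected H = 1.288636 / 0.993939 = 1.296494.
Step 5: Under H0, H ~ chi^2(2); p-value = 0.522962.
Step 6: alpha = 0.05. fail to reject H0.

H = 1.2965, df = 2, p = 0.522962, fail to reject H0.


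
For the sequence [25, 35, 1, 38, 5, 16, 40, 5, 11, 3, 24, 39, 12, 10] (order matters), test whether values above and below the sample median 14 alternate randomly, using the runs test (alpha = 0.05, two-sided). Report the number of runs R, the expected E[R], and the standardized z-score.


Step 1: Compute median = 14; label A = above, B = below.
Labels in order: AABABAABBBAABB  (n_A = 7, n_B = 7)
Step 2: Count runs R = 8.
Step 3: Under H0 (random ordering), E[R] = 2*n_A*n_B/(n_A+n_B) + 1 = 2*7*7/14 + 1 = 8.0000.
        Var[R] = 2*n_A*n_B*(2*n_A*n_B - n_A - n_B) / ((n_A+n_B)^2 * (n_A+n_B-1)) = 8232/2548 = 3.2308.
        SD[R] = 1.7974.
Step 4: R = E[R], so z = 0 with no continuity correction.
Step 5: Two-sided p-value via normal approximation = 2*(1 - Phi(|z|)) = 1.000000.
Step 6: alpha = 0.05. fail to reject H0.

R = 8, z = 0.0000, p = 1.000000, fail to reject H0.


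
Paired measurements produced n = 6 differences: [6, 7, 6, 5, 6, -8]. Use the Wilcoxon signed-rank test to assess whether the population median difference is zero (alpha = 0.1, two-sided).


Step 1: Drop any zero differences (none here) and take |d_i|.
|d| = [6, 7, 6, 5, 6, 8]
Step 2: Midrank |d_i| (ties get averaged ranks).
ranks: |6|->3, |7|->5, |6|->3, |5|->1, |6|->3, |8|->6
Step 3: Attach original signs; sum ranks with positive sign and with negative sign.
W+ = 3 + 5 + 3 + 1 + 3 = 15
W- = 6 = 6
(Check: W+ + W- = 21 should equal n(n+1)/2 = 21.)
Step 4: Test statistic W = min(W+, W-) = 6.
Step 5: Ties in |d|, so use the tie-corrected normal approximation.
        E[W] = n(n+1)/4 = 6*7/4 = 10.5.
        Tie groups: |d|=6 (t=3); sum(t^3 - t) = 24.
        Var[W] = n(n+1)(2n+1)/24 - sum(t^3-t)/48 = 546/24 - 24/48 = 22.25.
        z = (W - E[W]) / sqrt(Var[W]) = (6 - 10.5) / 4.7170 = -0.9540.
        Two-sided p = 2*Phi(z) = 0.340085.
Step 6: alpha = 0.1. fail to reject H0.

W+ = 15, W- = 6, W = min = 6, p = 0.340085, fail to reject H0.


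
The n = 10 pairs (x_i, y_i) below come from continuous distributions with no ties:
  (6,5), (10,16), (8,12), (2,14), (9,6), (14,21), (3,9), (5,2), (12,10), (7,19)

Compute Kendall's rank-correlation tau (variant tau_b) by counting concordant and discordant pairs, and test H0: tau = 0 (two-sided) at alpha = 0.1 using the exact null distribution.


Step 1: Enumerate the 45 unordered pairs (i,j) with i<j and classify each by sign(x_j-x_i) * sign(y_j-y_i).
  (1,2):dx=+4,dy=+11->C; (1,3):dx=+2,dy=+7->C; (1,4):dx=-4,dy=+9->D; (1,5):dx=+3,dy=+1->C
  (1,6):dx=+8,dy=+16->C; (1,7):dx=-3,dy=+4->D; (1,8):dx=-1,dy=-3->C; (1,9):dx=+6,dy=+5->C
  (1,10):dx=+1,dy=+14->C; (2,3):dx=-2,dy=-4->C; (2,4):dx=-8,dy=-2->C; (2,5):dx=-1,dy=-10->C
  (2,6):dx=+4,dy=+5->C; (2,7):dx=-7,dy=-7->C; (2,8):dx=-5,dy=-14->C; (2,9):dx=+2,dy=-6->D
  (2,10):dx=-3,dy=+3->D; (3,4):dx=-6,dy=+2->D; (3,5):dx=+1,dy=-6->D; (3,6):dx=+6,dy=+9->C
  (3,7):dx=-5,dy=-3->C; (3,8):dx=-3,dy=-10->C; (3,9):dx=+4,dy=-2->D; (3,10):dx=-1,dy=+7->D
  (4,5):dx=+7,dy=-8->D; (4,6):dx=+12,dy=+7->C; (4,7):dx=+1,dy=-5->D; (4,8):dx=+3,dy=-12->D
  (4,9):dx=+10,dy=-4->D; (4,10):dx=+5,dy=+5->C; (5,6):dx=+5,dy=+15->C; (5,7):dx=-6,dy=+3->D
  (5,8):dx=-4,dy=-4->C; (5,9):dx=+3,dy=+4->C; (5,10):dx=-2,dy=+13->D; (6,7):dx=-11,dy=-12->C
  (6,8):dx=-9,dy=-19->C; (6,9):dx=-2,dy=-11->C; (6,10):dx=-7,dy=-2->C; (7,8):dx=+2,dy=-7->D
  (7,9):dx=+9,dy=+1->C; (7,10):dx=+4,dy=+10->C; (8,9):dx=+7,dy=+8->C; (8,10):dx=+2,dy=+17->C
  (9,10):dx=-5,dy=+9->D
Step 2: C = 29, D = 16, total pairs = 45.
Step 3: tau = (C - D)/(n(n-1)/2) = (29 - 16)/45 = 0.288889.
Step 4: Exact two-sided p-value (enumerate n! = 3628800 permutations of y under H0): p = 0.291248.
Step 5: alpha = 0.1. fail to reject H0.

tau_b = 0.2889 (C=29, D=16), p = 0.291248, fail to reject H0.


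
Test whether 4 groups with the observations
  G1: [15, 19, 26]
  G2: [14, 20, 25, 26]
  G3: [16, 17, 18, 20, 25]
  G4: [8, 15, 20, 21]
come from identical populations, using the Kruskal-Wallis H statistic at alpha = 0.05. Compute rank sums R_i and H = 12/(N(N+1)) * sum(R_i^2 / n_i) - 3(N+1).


Step 1: Combine all N = 16 observations and assign midranks.
sorted (value, group, rank): (8,G4,1), (14,G2,2), (15,G1,3.5), (15,G4,3.5), (16,G3,5), (17,G3,6), (18,G3,7), (19,G1,8), (20,G2,10), (20,G3,10), (20,G4,10), (21,G4,12), (25,G2,13.5), (25,G3,13.5), (26,G1,15.5), (26,G2,15.5)
Step 2: Sum ranks within each group.
R_1 = 27 (n_1 = 3)
R_2 = 41 (n_2 = 4)
R_3 = 41.5 (n_3 = 5)
R_4 = 26.5 (n_4 = 4)
Step 3: H = 12/(N(N+1)) * sum(R_i^2/n_i) - 3(N+1)
     = 12/(16*17) * (27^2/3 + 41^2/4 + 41.5^2/5 + 26.5^2/4) - 3*17
     = 0.044118 * 1183.26 - 51
     = 1.202757.
Step 4: Ties present; correction factor C = 1 - 42/(16^3 - 16) = 0.989706. Corrected H = 1.202757 / 0.989706 = 1.215267.
Step 5: Under H0, H ~ chi^2(3); p-value = 0.749345.
Step 6: alpha = 0.05. fail to reject H0.

H = 1.2153, df = 3, p = 0.749345, fail to reject H0.


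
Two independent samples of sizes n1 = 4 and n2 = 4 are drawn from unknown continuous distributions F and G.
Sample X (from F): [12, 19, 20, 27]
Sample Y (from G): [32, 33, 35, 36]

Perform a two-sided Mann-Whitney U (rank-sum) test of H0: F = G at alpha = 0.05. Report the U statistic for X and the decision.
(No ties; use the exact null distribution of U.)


Step 1: Combine and sort all 8 observations; assign midranks.
sorted (value, group): (12,X), (19,X), (20,X), (27,X), (32,Y), (33,Y), (35,Y), (36,Y)
ranks: 12->1, 19->2, 20->3, 27->4, 32->5, 33->6, 35->7, 36->8
Step 2: Rank sum for X: R1 = 1 + 2 + 3 + 4 = 10.
Step 3: U_X = R1 - n1(n1+1)/2 = 10 - 4*5/2 = 10 - 10 = 0.
       U_Y = n1*n2 - U_X = 16 - 0 = 16.
Step 4: No ties, so the exact null distribution of U (based on enumerating the C(8,4) = 70 equally likely rank assignments) gives the two-sided p-value.
Step 5: p-value = 0.028571; compare to alpha = 0.05. reject H0.

U_X = 0, p = 0.028571, reject H0 at alpha = 0.05.


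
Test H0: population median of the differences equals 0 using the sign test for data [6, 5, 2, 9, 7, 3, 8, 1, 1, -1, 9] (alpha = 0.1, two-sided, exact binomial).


Step 1: Discard zero differences. Original n = 11; n_eff = number of nonzero differences = 11.
Nonzero differences (with sign): +6, +5, +2, +9, +7, +3, +8, +1, +1, -1, +9
Step 2: Count signs: positive = 10, negative = 1.
Step 3: Under H0: P(positive) = 0.5, so the number of positives S ~ Bin(11, 0.5).
Step 4: Two-sided exact p-value = sum of Bin(11,0.5) probabilities at or below the observed probability = 0.011719.
Step 5: alpha = 0.1. reject H0.

n_eff = 11, pos = 10, neg = 1, p = 0.011719, reject H0.


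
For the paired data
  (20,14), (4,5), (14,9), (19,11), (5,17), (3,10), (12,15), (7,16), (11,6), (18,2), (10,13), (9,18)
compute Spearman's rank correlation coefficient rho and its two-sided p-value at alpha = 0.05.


Step 1: Rank x and y separately (midranks; no ties here).
rank(x): 20->12, 4->2, 14->9, 19->11, 5->3, 3->1, 12->8, 7->4, 11->7, 18->10, 10->6, 9->5
rank(y): 14->8, 5->2, 9->4, 11->6, 17->11, 10->5, 15->9, 16->10, 6->3, 2->1, 13->7, 18->12
Step 2: d_i = R_x(i) - R_y(i); compute d_i^2.
  (12-8)^2=16, (2-2)^2=0, (9-4)^2=25, (11-6)^2=25, (3-11)^2=64, (1-5)^2=16, (8-9)^2=1, (4-10)^2=36, (7-3)^2=16, (10-1)^2=81, (6-7)^2=1, (5-12)^2=49
sum(d^2) = 330.
Step 3: rho = 1 - 6*330 / (12*(12^2 - 1)) = 1 - 1980/1716 = -0.153846.
Step 4: Under H0, t = rho * sqrt((n-2)/(1-rho^2)) = -0.4924 ~ t(10).
Step 5: Two-sided p-value from the t-distribution with 10 df = 0.633091.
Step 6: alpha = 0.05. fail to reject H0.

rho = -0.1538, p = 0.633091, fail to reject H0 at alpha = 0.05.


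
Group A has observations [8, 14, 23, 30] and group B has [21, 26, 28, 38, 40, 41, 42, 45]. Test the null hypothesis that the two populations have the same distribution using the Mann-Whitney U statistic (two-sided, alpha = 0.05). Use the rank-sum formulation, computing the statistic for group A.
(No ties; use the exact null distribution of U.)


Step 1: Combine and sort all 12 observations; assign midranks.
sorted (value, group): (8,X), (14,X), (21,Y), (23,X), (26,Y), (28,Y), (30,X), (38,Y), (40,Y), (41,Y), (42,Y), (45,Y)
ranks: 8->1, 14->2, 21->3, 23->4, 26->5, 28->6, 30->7, 38->8, 40->9, 41->10, 42->11, 45->12
Step 2: Rank sum for X: R1 = 1 + 2 + 4 + 7 = 14.
Step 3: U_X = R1 - n1(n1+1)/2 = 14 - 4*5/2 = 14 - 10 = 4.
       U_Y = n1*n2 - U_X = 32 - 4 = 28.
Step 4: No ties, so the exact null distribution of U (based on enumerating the C(12,4) = 495 equally likely rank assignments) gives the two-sided p-value.
Step 5: p-value = 0.048485; compare to alpha = 0.05. reject H0.

U_X = 4, p = 0.048485, reject H0 at alpha = 0.05.


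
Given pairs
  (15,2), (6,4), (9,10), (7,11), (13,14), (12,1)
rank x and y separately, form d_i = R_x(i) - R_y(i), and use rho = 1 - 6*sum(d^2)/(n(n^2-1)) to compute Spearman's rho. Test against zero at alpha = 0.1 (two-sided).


Step 1: Rank x and y separately (midranks; no ties here).
rank(x): 15->6, 6->1, 9->3, 7->2, 13->5, 12->4
rank(y): 2->2, 4->3, 10->4, 11->5, 14->6, 1->1
Step 2: d_i = R_x(i) - R_y(i); compute d_i^2.
  (6-2)^2=16, (1-3)^2=4, (3-4)^2=1, (2-5)^2=9, (5-6)^2=1, (4-1)^2=9
sum(d^2) = 40.
Step 3: rho = 1 - 6*40 / (6*(6^2 - 1)) = 1 - 240/210 = -0.142857.
Step 4: Under H0, t = rho * sqrt((n-2)/(1-rho^2)) = -0.2887 ~ t(4).
Step 5: Two-sided p-value from the t-distribution with 4 df = 0.787172.
Step 6: alpha = 0.1. fail to reject H0.

rho = -0.1429, p = 0.787172, fail to reject H0 at alpha = 0.1.


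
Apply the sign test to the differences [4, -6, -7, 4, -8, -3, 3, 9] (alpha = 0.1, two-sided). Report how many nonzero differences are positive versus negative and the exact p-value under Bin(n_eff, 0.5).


Step 1: Discard zero differences. Original n = 8; n_eff = number of nonzero differences = 8.
Nonzero differences (with sign): +4, -6, -7, +4, -8, -3, +3, +9
Step 2: Count signs: positive = 4, negative = 4.
Step 3: Under H0: P(positive) = 0.5, so the number of positives S ~ Bin(8, 0.5).
Step 4: Two-sided exact p-value = sum of Bin(8,0.5) probabilities at or below the observed probability = 1.000000.
Step 5: alpha = 0.1. fail to reject H0.

n_eff = 8, pos = 4, neg = 4, p = 1.000000, fail to reject H0.


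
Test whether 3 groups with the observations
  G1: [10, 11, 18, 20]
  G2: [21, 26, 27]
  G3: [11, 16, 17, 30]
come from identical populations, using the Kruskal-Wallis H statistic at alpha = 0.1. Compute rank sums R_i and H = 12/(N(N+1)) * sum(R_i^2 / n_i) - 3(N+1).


Step 1: Combine all N = 11 observations and assign midranks.
sorted (value, group, rank): (10,G1,1), (11,G1,2.5), (11,G3,2.5), (16,G3,4), (17,G3,5), (18,G1,6), (20,G1,7), (21,G2,8), (26,G2,9), (27,G2,10), (30,G3,11)
Step 2: Sum ranks within each group.
R_1 = 16.5 (n_1 = 4)
R_2 = 27 (n_2 = 3)
R_3 = 22.5 (n_3 = 4)
Step 3: H = 12/(N(N+1)) * sum(R_i^2/n_i) - 3(N+1)
     = 12/(11*12) * (16.5^2/4 + 27^2/3 + 22.5^2/4) - 3*12
     = 0.090909 * 437.625 - 36
     = 3.784091.
Step 4: Ties present; correction factor C = 1 - 6/(11^3 - 11) = 0.995455. Corrected H = 3.784091 / 0.995455 = 3.801370.
Step 5: Under H0, H ~ chi^2(2); p-value = 0.149466.
Step 6: alpha = 0.1. fail to reject H0.

H = 3.8014, df = 2, p = 0.149466, fail to reject H0.


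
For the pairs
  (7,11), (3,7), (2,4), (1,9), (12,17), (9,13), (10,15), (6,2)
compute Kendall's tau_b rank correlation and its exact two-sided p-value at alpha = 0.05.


Step 1: Enumerate the 28 unordered pairs (i,j) with i<j and classify each by sign(x_j-x_i) * sign(y_j-y_i).
  (1,2):dx=-4,dy=-4->C; (1,3):dx=-5,dy=-7->C; (1,4):dx=-6,dy=-2->C; (1,5):dx=+5,dy=+6->C
  (1,6):dx=+2,dy=+2->C; (1,7):dx=+3,dy=+4->C; (1,8):dx=-1,dy=-9->C; (2,3):dx=-1,dy=-3->C
  (2,4):dx=-2,dy=+2->D; (2,5):dx=+9,dy=+10->C; (2,6):dx=+6,dy=+6->C; (2,7):dx=+7,dy=+8->C
  (2,8):dx=+3,dy=-5->D; (3,4):dx=-1,dy=+5->D; (3,5):dx=+10,dy=+13->C; (3,6):dx=+7,dy=+9->C
  (3,7):dx=+8,dy=+11->C; (3,8):dx=+4,dy=-2->D; (4,5):dx=+11,dy=+8->C; (4,6):dx=+8,dy=+4->C
  (4,7):dx=+9,dy=+6->C; (4,8):dx=+5,dy=-7->D; (5,6):dx=-3,dy=-4->C; (5,7):dx=-2,dy=-2->C
  (5,8):dx=-6,dy=-15->C; (6,7):dx=+1,dy=+2->C; (6,8):dx=-3,dy=-11->C; (7,8):dx=-4,dy=-13->C
Step 2: C = 23, D = 5, total pairs = 28.
Step 3: tau = (C - D)/(n(n-1)/2) = (23 - 5)/28 = 0.642857.
Step 4: Exact two-sided p-value (enumerate n! = 40320 permutations of y under H0): p = 0.031151.
Step 5: alpha = 0.05. reject H0.

tau_b = 0.6429 (C=23, D=5), p = 0.031151, reject H0.


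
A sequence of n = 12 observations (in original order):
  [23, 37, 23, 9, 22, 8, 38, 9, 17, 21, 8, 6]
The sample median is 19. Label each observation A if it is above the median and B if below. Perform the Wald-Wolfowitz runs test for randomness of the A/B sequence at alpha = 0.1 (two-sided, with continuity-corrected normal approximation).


Step 1: Compute median = 19; label A = above, B = below.
Labels in order: AAABABABBABB  (n_A = 6, n_B = 6)
Step 2: Count runs R = 8.
Step 3: Under H0 (random ordering), E[R] = 2*n_A*n_B/(n_A+n_B) + 1 = 2*6*6/12 + 1 = 7.0000.
        Var[R] = 2*n_A*n_B*(2*n_A*n_B - n_A - n_B) / ((n_A+n_B)^2 * (n_A+n_B-1)) = 4320/1584 = 2.7273.
        SD[R] = 1.6514.
Step 4: Continuity-corrected z = (R - 0.5 - E[R]) / SD[R] = (8 - 0.5 - 7.0000) / 1.6514 = 0.3028.
Step 5: Two-sided p-value via normal approximation = 2*(1 - Phi(|z|)) = 0.762069.
Step 6: alpha = 0.1. fail to reject H0.

R = 8, z = 0.3028, p = 0.762069, fail to reject H0.


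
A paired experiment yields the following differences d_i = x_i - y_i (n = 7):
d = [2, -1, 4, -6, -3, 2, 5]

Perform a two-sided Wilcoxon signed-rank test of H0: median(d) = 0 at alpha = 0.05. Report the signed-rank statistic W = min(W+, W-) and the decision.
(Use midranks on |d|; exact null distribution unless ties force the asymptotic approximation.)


Step 1: Drop any zero differences (none here) and take |d_i|.
|d| = [2, 1, 4, 6, 3, 2, 5]
Step 2: Midrank |d_i| (ties get averaged ranks).
ranks: |2|->2.5, |1|->1, |4|->5, |6|->7, |3|->4, |2|->2.5, |5|->6
Step 3: Attach original signs; sum ranks with positive sign and with negative sign.
W+ = 2.5 + 5 + 2.5 + 6 = 16
W- = 1 + 7 + 4 = 12
(Check: W+ + W- = 28 should equal n(n+1)/2 = 28.)
Step 4: Test statistic W = min(W+, W-) = 12.
Step 5: Ties in |d|, so use the tie-corrected normal approximation.
        E[W] = n(n+1)/4 = 7*8/4 = 14.
        Tie groups: |d|=2 (t=2); sum(t^3 - t) = 6.
        Var[W] = n(n+1)(2n+1)/24 - sum(t^3-t)/48 = 840/24 - 6/48 = 34.875.
        z = (W - E[W]) / sqrt(Var[W]) = (12 - 14) / 5.9055 = -0.3387.
        Two-sided p = 2*Phi(z) = 0.734861.
Step 6: alpha = 0.05. fail to reject H0.

W+ = 16, W- = 12, W = min = 12, p = 0.734861, fail to reject H0.


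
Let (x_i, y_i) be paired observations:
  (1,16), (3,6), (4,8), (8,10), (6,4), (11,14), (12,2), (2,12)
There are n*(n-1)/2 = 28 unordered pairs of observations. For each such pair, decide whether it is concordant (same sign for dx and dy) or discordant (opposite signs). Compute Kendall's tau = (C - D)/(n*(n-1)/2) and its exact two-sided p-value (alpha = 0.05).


Step 1: Enumerate the 28 unordered pairs (i,j) with i<j and classify each by sign(x_j-x_i) * sign(y_j-y_i).
  (1,2):dx=+2,dy=-10->D; (1,3):dx=+3,dy=-8->D; (1,4):dx=+7,dy=-6->D; (1,5):dx=+5,dy=-12->D
  (1,6):dx=+10,dy=-2->D; (1,7):dx=+11,dy=-14->D; (1,8):dx=+1,dy=-4->D; (2,3):dx=+1,dy=+2->C
  (2,4):dx=+5,dy=+4->C; (2,5):dx=+3,dy=-2->D; (2,6):dx=+8,dy=+8->C; (2,7):dx=+9,dy=-4->D
  (2,8):dx=-1,dy=+6->D; (3,4):dx=+4,dy=+2->C; (3,5):dx=+2,dy=-4->D; (3,6):dx=+7,dy=+6->C
  (3,7):dx=+8,dy=-6->D; (3,8):dx=-2,dy=+4->D; (4,5):dx=-2,dy=-6->C; (4,6):dx=+3,dy=+4->C
  (4,7):dx=+4,dy=-8->D; (4,8):dx=-6,dy=+2->D; (5,6):dx=+5,dy=+10->C; (5,7):dx=+6,dy=-2->D
  (5,8):dx=-4,dy=+8->D; (6,7):dx=+1,dy=-12->D; (6,8):dx=-9,dy=-2->C; (7,8):dx=-10,dy=+10->D
Step 2: C = 9, D = 19, total pairs = 28.
Step 3: tau = (C - D)/(n(n-1)/2) = (9 - 19)/28 = -0.357143.
Step 4: Exact two-sided p-value (enumerate n! = 40320 permutations of y under H0): p = 0.275099.
Step 5: alpha = 0.05. fail to reject H0.

tau_b = -0.3571 (C=9, D=19), p = 0.275099, fail to reject H0.


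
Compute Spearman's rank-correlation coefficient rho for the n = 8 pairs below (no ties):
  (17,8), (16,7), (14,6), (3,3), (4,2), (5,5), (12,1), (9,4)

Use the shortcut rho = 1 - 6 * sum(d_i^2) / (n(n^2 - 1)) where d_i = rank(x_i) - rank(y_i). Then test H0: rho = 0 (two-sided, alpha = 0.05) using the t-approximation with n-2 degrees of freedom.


Step 1: Rank x and y separately (midranks; no ties here).
rank(x): 17->8, 16->7, 14->6, 3->1, 4->2, 5->3, 12->5, 9->4
rank(y): 8->8, 7->7, 6->6, 3->3, 2->2, 5->5, 1->1, 4->4
Step 2: d_i = R_x(i) - R_y(i); compute d_i^2.
  (8-8)^2=0, (7-7)^2=0, (6-6)^2=0, (1-3)^2=4, (2-2)^2=0, (3-5)^2=4, (5-1)^2=16, (4-4)^2=0
sum(d^2) = 24.
Step 3: rho = 1 - 6*24 / (8*(8^2 - 1)) = 1 - 144/504 = 0.714286.
Step 4: Under H0, t = rho * sqrt((n-2)/(1-rho^2)) = 2.5000 ~ t(6).
Step 5: Two-sided p-value from the t-distribution with 6 df = 0.046528.
Step 6: alpha = 0.05. reject H0.

rho = 0.7143, p = 0.046528, reject H0 at alpha = 0.05.


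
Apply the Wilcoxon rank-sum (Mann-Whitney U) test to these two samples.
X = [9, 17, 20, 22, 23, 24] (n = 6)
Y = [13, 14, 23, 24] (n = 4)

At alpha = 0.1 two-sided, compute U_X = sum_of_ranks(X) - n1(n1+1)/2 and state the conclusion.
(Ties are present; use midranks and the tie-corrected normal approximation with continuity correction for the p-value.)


Step 1: Combine and sort all 10 observations; assign midranks.
sorted (value, group): (9,X), (13,Y), (14,Y), (17,X), (20,X), (22,X), (23,X), (23,Y), (24,X), (24,Y)
ranks: 9->1, 13->2, 14->3, 17->4, 20->5, 22->6, 23->7.5, 23->7.5, 24->9.5, 24->9.5
Step 2: Rank sum for X: R1 = 1 + 4 + 5 + 6 + 7.5 + 9.5 = 33.
Step 3: U_X = R1 - n1(n1+1)/2 = 33 - 6*7/2 = 33 - 21 = 12.
       U_Y = n1*n2 - U_X = 24 - 12 = 12.
Step 4: Ties are present, so use the tie-corrected normal approximation (with continuity correction) for the p-value.
Step 5: p-value = 1.000000; compare to alpha = 0.1. fail to reject H0.

U_X = 12, p = 1.000000, fail to reject H0 at alpha = 0.1.


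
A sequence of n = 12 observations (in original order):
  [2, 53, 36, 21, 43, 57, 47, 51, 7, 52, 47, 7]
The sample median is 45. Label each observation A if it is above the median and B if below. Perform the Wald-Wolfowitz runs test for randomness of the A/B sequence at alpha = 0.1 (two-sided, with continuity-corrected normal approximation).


Step 1: Compute median = 45; label A = above, B = below.
Labels in order: BABBBAAABAAB  (n_A = 6, n_B = 6)
Step 2: Count runs R = 7.
Step 3: Under H0 (random ordering), E[R] = 2*n_A*n_B/(n_A+n_B) + 1 = 2*6*6/12 + 1 = 7.0000.
        Var[R] = 2*n_A*n_B*(2*n_A*n_B - n_A - n_B) / ((n_A+n_B)^2 * (n_A+n_B-1)) = 4320/1584 = 2.7273.
        SD[R] = 1.6514.
Step 4: R = E[R], so z = 0 with no continuity correction.
Step 5: Two-sided p-value via normal approximation = 2*(1 - Phi(|z|)) = 1.000000.
Step 6: alpha = 0.1. fail to reject H0.

R = 7, z = 0.0000, p = 1.000000, fail to reject H0.


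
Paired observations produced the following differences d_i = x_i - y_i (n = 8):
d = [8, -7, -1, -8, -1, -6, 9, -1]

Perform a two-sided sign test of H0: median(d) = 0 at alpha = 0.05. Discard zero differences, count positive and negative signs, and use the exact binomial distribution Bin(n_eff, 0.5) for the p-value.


Step 1: Discard zero differences. Original n = 8; n_eff = number of nonzero differences = 8.
Nonzero differences (with sign): +8, -7, -1, -8, -1, -6, +9, -1
Step 2: Count signs: positive = 2, negative = 6.
Step 3: Under H0: P(positive) = 0.5, so the number of positives S ~ Bin(8, 0.5).
Step 4: Two-sided exact p-value = sum of Bin(8,0.5) probabilities at or below the observed probability = 0.289062.
Step 5: alpha = 0.05. fail to reject H0.

n_eff = 8, pos = 2, neg = 6, p = 0.289062, fail to reject H0.
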